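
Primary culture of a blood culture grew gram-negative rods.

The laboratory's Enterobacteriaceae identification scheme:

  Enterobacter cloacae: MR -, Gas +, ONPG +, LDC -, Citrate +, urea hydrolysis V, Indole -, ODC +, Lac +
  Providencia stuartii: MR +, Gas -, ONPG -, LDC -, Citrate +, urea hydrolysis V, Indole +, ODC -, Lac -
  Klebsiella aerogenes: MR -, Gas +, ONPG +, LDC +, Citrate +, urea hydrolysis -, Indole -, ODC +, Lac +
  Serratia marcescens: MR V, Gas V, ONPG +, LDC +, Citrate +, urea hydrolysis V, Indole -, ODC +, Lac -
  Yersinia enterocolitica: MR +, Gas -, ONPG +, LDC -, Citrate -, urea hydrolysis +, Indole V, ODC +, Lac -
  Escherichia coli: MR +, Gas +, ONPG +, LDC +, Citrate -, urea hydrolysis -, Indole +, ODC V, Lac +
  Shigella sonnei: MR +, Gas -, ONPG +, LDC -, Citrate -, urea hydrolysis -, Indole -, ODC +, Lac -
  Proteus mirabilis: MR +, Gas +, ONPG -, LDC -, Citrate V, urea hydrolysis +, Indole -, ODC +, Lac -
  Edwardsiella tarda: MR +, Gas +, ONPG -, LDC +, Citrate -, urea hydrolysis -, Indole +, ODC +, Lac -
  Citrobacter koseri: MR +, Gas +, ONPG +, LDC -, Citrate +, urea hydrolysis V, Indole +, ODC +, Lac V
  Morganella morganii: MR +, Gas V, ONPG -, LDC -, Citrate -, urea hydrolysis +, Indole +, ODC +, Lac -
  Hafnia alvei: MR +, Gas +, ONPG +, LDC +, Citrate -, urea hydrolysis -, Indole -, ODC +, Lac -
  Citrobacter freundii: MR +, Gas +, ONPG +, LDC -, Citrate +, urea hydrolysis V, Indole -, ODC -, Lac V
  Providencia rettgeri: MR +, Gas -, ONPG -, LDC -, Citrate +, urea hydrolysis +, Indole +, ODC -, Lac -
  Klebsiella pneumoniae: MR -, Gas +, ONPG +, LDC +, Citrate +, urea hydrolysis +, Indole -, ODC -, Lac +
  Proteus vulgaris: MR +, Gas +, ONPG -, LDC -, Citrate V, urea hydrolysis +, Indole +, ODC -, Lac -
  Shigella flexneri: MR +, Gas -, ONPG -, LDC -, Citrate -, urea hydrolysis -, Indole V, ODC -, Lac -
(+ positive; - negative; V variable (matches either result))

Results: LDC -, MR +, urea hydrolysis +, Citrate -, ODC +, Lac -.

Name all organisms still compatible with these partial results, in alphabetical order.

Morganella morganii, Proteus mirabilis, Yersinia enterocolitica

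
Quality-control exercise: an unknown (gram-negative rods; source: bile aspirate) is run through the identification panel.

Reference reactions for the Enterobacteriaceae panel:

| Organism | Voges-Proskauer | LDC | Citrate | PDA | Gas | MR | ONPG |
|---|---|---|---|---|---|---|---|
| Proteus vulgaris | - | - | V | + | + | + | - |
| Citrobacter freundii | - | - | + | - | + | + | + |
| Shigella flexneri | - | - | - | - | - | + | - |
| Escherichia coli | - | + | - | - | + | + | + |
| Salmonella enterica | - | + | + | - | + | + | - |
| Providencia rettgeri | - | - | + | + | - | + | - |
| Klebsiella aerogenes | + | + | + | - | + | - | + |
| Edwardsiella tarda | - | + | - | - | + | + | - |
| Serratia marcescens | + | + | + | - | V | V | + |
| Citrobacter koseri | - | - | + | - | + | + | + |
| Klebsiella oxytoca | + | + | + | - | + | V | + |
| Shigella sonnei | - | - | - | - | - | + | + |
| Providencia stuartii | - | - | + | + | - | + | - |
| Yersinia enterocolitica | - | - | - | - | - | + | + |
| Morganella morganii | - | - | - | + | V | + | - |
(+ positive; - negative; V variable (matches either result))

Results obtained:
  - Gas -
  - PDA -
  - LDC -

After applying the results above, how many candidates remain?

3

PDA -: excludes Proteus vulgaris, Providencia rettgeri, Providencia stuartii, Morganella morganii — 11 left.
Gas -: excludes 7 organisms — 4 left.
LDC -: excludes Serratia marcescens — 3 left.
Still consistent: Shigella flexneri, Shigella sonnei, Yersinia enterocolitica.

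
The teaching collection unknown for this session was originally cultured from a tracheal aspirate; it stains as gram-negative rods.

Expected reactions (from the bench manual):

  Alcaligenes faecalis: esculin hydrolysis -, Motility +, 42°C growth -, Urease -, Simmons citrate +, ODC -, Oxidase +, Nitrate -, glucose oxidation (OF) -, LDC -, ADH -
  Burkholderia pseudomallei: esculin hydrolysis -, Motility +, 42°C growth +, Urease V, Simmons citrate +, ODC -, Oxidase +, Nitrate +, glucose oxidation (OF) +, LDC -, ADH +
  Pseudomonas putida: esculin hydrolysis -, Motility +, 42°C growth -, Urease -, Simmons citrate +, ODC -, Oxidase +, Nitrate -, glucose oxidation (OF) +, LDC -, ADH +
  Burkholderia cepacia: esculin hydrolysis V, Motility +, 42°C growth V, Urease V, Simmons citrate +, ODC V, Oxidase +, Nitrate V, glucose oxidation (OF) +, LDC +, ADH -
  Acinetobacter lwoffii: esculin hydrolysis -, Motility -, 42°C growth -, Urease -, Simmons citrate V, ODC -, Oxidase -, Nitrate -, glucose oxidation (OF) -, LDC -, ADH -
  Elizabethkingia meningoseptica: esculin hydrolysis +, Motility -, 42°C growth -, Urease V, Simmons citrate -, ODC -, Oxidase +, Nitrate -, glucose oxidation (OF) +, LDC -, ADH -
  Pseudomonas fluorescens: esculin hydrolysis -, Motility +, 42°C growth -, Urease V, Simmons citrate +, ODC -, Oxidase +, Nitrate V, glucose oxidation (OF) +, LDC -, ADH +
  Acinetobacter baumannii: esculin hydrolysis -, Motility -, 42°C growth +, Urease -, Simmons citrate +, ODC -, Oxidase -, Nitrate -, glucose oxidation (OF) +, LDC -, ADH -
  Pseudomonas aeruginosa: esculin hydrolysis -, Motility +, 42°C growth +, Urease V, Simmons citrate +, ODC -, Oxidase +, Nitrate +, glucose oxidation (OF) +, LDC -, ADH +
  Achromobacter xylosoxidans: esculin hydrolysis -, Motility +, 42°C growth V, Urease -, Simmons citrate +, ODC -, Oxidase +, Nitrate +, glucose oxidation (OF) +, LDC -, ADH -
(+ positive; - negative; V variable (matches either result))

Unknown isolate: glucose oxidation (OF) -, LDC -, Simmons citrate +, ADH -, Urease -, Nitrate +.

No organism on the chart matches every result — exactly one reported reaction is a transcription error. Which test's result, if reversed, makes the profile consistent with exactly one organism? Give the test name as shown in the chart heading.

glucose oxidation (OF)

As reported, no row in the chart matches all 6 reactions.
Reversing ADH → still no organism matches.
Reversing LDC → still no organism matches.
Reversing glucose oxidation (OF) (to +) → unique match: Achromobacter xylosoxidans.
Reversing Urease → still no organism matches.
Reversing Nitrate → 2 organisms match (not unique).
Reversing Simmons citrate → still no organism matches.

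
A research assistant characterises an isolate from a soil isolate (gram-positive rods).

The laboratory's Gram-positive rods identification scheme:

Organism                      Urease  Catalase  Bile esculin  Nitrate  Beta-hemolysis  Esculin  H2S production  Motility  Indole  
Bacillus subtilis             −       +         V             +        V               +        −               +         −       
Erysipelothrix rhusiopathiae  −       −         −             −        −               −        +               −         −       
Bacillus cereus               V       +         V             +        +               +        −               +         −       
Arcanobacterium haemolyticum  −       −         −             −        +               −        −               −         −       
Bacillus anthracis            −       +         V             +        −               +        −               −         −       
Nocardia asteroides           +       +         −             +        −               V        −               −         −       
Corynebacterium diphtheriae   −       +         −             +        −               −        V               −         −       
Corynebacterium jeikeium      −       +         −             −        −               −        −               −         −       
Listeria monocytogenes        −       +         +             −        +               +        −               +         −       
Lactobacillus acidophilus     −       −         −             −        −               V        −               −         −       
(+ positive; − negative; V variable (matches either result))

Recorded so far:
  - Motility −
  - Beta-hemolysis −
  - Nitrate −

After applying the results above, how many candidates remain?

3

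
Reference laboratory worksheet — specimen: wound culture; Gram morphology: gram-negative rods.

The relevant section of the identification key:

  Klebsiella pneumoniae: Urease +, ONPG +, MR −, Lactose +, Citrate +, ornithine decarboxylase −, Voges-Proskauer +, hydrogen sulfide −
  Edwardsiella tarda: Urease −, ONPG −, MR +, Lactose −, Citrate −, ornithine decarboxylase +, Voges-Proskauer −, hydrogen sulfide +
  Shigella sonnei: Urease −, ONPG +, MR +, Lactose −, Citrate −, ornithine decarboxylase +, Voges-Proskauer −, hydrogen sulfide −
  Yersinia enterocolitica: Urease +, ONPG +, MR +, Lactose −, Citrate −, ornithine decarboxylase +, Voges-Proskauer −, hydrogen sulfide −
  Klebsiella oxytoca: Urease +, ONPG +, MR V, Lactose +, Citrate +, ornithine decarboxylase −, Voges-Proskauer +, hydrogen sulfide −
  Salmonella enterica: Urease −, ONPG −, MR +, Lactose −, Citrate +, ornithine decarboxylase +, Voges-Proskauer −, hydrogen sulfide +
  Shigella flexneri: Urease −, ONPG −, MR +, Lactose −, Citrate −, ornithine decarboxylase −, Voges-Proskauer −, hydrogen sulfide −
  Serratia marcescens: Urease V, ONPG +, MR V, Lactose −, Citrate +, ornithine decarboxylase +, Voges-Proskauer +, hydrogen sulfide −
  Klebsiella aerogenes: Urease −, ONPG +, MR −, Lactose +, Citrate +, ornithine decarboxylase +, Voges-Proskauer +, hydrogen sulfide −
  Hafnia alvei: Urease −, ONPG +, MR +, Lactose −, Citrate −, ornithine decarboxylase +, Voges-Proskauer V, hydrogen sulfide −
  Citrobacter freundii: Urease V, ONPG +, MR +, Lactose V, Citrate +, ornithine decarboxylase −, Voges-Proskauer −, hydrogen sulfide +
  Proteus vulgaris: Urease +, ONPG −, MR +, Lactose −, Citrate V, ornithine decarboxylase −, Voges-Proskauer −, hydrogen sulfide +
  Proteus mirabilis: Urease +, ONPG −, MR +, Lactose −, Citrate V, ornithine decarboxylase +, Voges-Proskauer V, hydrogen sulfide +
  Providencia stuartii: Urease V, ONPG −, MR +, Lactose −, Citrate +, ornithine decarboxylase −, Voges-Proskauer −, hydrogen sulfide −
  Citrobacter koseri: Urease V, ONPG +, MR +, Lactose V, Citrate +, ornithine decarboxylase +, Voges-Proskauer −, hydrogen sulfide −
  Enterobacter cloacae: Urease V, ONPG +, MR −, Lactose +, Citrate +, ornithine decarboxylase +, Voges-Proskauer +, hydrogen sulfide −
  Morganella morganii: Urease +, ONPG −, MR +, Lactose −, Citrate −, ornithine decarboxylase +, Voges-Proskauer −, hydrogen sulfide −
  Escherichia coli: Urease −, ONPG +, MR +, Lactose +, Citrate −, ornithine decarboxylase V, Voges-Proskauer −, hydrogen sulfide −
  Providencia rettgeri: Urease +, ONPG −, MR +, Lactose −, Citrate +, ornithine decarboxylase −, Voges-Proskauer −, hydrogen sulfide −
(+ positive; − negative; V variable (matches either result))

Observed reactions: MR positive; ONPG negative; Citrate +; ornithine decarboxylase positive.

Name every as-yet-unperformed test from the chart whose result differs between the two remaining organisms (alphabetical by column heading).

Urease

ONPG −: excludes 11 organisms — 8 left.
Citrate +: excludes Edwardsiella tarda, Shigella flexneri, Morganella morganii — 5 left.
MR +: all 5 remaining candidates are consistent.
ornithine decarboxylase +: excludes Proteus vulgaris, Providencia stuartii, Providencia rettgeri — 2 left.
Two candidates remain: Proteus mirabilis and Salmonella enterica.
  Urease: Proteus mirabilis +, Salmonella enterica − — discriminates.
  Lactose: − vs − — same for both, does not separate.
  Voges-Proskauer: V vs − — variable for at least one, does not separate.
  hydrogen sulfide: + vs + — same for both, does not separate.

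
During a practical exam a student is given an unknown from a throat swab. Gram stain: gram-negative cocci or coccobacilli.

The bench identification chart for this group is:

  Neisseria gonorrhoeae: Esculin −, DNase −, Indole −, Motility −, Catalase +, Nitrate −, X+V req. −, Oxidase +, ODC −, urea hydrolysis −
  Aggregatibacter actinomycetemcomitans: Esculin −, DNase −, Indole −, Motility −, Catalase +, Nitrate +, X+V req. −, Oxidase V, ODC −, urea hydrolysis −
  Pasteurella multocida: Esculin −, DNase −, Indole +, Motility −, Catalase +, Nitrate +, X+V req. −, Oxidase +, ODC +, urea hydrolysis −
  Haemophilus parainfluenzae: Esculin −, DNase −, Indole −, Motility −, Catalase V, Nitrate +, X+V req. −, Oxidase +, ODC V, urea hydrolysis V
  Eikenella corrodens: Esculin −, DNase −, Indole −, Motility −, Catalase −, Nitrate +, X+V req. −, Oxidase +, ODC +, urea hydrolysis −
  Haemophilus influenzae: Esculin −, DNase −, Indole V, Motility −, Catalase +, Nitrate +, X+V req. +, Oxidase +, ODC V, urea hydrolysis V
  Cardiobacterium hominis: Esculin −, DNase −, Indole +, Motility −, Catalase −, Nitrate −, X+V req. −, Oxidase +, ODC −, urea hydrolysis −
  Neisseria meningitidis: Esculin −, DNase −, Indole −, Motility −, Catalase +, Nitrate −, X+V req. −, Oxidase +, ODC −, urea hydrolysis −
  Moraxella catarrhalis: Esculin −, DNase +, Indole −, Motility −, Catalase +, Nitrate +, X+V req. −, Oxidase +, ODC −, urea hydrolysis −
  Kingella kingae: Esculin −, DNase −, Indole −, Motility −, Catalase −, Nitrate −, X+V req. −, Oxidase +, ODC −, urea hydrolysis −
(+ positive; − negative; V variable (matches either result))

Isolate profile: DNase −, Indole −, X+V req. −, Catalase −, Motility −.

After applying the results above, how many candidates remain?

3

X+V req. −: excludes Haemophilus influenzae — 9 left.
Motility −: all 9 remaining candidates are consistent.
DNase −: excludes Moraxella catarrhalis — 8 left.
Indole −: excludes Pasteurella multocida, Cardiobacterium hominis — 6 left.
Catalase −: excludes Neisseria gonorrhoeae, Aggregatibacter actinomycetemcomitans, Neisseria meningitidis — 3 left.
Still consistent: Eikenella corrodens, Haemophilus parainfluenzae, Kingella kingae.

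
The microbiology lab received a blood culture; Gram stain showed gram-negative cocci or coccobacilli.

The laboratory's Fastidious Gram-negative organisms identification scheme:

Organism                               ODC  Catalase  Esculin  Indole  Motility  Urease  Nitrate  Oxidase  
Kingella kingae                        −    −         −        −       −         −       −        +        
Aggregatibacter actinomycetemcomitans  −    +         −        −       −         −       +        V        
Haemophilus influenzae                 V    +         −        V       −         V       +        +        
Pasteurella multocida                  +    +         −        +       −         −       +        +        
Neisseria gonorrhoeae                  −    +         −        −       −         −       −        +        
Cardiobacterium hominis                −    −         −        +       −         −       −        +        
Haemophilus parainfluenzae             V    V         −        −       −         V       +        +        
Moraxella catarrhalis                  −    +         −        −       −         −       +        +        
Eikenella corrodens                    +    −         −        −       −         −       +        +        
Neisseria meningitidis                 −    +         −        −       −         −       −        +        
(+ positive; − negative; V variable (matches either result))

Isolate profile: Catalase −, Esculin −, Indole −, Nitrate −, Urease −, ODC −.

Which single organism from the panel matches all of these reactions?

Kingella kingae

ODC −: excludes Pasteurella multocida, Eikenella corrodens — 8 left.
Urease −: all 8 remaining candidates are consistent.
Catalase −: excludes 5 organisms — 3 left.
Nitrate −: excludes Haemophilus parainfluenzae — 2 left.
Esculin −: all 2 remaining candidates are consistent.
Indole −: excludes Cardiobacterium hominis — 1 left.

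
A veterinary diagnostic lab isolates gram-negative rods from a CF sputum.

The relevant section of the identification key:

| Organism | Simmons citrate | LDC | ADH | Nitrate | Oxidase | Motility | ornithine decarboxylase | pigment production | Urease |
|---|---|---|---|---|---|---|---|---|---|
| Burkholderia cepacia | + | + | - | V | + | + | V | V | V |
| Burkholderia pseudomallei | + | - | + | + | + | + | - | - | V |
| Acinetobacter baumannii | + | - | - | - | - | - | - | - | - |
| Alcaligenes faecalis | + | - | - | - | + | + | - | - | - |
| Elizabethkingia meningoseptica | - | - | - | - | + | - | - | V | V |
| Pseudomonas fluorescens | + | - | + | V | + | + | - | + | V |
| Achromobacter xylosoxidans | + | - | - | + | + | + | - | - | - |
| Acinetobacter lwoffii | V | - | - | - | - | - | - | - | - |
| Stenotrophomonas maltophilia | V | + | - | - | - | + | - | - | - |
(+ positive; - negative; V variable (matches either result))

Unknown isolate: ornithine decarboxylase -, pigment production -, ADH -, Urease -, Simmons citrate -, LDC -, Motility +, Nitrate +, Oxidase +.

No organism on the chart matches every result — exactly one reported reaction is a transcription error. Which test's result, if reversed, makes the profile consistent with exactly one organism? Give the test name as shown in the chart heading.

Simmons citrate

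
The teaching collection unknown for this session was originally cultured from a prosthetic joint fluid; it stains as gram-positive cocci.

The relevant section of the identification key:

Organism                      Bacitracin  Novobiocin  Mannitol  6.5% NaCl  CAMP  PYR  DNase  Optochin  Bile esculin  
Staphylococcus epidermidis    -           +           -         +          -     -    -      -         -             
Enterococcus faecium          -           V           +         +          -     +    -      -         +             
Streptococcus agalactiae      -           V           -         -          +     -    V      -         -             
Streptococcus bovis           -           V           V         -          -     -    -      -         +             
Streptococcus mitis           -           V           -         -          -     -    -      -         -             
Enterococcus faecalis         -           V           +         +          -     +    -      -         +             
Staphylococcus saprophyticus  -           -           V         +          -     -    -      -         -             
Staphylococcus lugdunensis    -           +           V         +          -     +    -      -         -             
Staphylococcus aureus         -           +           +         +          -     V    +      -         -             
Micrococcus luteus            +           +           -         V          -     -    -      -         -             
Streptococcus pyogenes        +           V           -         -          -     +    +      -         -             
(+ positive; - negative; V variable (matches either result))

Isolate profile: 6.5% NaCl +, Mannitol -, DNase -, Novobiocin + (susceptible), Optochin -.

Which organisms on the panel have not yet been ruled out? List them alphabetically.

DNase -: excludes Staphylococcus aureus, Streptococcus pyogenes — 9 left.
Novobiocin +: excludes Staphylococcus saprophyticus — 8 left.
Optochin -: all 8 remaining candidates are consistent.
Mannitol -: excludes Enterococcus faecium, Enterococcus faecalis — 6 left.
6.5% NaCl +: excludes Streptococcus agalactiae, Streptococcus bovis, Streptococcus mitis — 3 left.

Micrococcus luteus, Staphylococcus epidermidis, Staphylococcus lugdunensis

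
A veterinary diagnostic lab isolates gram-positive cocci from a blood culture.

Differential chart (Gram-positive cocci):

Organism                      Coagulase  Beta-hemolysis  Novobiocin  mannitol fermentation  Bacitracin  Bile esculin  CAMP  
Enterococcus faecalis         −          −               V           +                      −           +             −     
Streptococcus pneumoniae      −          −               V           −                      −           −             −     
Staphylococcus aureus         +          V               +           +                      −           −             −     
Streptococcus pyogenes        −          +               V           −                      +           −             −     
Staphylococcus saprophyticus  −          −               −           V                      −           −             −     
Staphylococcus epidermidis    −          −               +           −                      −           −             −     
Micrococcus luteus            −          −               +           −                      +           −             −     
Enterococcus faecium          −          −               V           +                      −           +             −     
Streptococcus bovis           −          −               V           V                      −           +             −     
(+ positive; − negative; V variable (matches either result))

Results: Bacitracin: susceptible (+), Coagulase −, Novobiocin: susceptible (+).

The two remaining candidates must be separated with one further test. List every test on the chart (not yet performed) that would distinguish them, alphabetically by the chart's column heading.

Bacitracin +: excludes 7 organisms — 2 left.
Novobiocin +: all 2 remaining candidates are consistent.
Coagulase −: all 2 remaining candidates are consistent.
Two candidates remain: Micrococcus luteus and Streptococcus pyogenes.
  Beta-hemolysis: Micrococcus luteus −, Streptococcus pyogenes + — discriminates.
  mannitol fermentation: − vs − — same for both, does not separate.
  Bile esculin: − vs − — same for both, does not separate.
  CAMP: − vs − — same for both, does not separate.

Beta-hemolysis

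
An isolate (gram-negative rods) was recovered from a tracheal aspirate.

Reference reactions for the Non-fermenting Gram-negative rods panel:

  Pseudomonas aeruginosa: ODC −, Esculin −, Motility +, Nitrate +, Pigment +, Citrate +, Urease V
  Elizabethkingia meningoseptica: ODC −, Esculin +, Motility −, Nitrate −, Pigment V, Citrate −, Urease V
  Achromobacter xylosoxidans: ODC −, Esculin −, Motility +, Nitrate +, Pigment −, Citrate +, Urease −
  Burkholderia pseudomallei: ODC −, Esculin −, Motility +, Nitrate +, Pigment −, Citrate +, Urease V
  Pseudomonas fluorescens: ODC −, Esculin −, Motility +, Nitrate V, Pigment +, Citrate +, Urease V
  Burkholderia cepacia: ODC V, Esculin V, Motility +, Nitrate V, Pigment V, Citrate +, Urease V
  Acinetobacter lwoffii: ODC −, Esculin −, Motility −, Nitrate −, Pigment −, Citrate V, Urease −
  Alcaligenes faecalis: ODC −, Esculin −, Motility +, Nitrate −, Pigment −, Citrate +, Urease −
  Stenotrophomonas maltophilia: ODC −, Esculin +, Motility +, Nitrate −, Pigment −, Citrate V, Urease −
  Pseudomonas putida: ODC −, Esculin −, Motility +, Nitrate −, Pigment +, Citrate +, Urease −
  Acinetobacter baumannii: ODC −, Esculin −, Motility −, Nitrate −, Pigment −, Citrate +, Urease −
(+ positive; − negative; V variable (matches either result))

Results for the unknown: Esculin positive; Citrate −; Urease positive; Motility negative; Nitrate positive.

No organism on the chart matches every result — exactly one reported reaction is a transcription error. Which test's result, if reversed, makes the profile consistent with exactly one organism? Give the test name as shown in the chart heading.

Nitrate

As reported, no row in the chart matches all 5 reactions.
Reversing Nitrate (to −) → unique match: Elizabethkingia meningoseptica.
Reversing Urease → still no organism matches.
Reversing Esculin → still no organism matches.
Reversing Motility → still no organism matches.
Reversing Citrate → still no organism matches.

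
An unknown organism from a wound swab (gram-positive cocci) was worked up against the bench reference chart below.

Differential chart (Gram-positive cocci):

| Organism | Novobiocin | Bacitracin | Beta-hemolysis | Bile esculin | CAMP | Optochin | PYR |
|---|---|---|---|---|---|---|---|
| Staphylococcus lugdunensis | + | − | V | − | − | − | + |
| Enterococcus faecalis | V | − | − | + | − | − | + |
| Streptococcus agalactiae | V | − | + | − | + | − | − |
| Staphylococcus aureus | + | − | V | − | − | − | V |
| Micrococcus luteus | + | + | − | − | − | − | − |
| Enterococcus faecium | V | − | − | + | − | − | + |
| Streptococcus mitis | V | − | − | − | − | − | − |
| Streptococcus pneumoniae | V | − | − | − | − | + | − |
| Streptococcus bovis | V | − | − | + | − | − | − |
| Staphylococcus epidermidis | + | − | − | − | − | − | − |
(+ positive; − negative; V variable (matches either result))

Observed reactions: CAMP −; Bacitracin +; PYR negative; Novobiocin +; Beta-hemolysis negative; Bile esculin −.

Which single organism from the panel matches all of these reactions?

Micrococcus luteus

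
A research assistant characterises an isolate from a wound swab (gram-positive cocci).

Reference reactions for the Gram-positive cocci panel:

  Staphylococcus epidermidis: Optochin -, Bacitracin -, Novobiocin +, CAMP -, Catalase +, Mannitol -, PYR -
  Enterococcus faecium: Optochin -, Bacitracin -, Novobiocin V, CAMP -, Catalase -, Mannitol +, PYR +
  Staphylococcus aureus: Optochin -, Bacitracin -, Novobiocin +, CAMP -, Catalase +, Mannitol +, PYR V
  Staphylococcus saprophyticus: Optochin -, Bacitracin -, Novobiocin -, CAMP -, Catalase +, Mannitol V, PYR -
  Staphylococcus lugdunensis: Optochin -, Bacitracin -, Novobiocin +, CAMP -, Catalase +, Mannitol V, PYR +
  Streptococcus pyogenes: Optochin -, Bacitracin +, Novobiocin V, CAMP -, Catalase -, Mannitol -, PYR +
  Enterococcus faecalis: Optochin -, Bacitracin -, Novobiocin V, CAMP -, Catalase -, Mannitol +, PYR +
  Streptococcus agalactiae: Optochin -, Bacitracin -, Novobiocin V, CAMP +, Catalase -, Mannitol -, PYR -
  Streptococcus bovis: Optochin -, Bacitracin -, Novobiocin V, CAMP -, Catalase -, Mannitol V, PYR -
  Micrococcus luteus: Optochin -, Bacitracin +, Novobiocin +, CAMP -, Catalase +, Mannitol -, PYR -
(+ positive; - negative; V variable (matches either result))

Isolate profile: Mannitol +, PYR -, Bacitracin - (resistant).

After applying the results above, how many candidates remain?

3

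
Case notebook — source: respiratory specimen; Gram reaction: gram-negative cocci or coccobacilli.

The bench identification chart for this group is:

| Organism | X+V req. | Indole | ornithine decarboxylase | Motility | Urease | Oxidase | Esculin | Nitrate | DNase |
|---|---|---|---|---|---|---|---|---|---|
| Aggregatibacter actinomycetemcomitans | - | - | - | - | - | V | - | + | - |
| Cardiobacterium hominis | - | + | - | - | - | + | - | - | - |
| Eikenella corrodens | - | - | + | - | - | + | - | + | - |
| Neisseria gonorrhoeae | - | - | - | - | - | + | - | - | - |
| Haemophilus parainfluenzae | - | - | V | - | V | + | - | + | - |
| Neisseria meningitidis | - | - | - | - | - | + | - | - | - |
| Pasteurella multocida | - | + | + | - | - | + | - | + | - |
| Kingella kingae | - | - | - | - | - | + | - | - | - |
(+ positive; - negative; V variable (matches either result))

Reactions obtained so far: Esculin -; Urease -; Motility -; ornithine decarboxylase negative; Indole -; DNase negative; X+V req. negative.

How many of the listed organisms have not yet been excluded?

Urease -: all 8 remaining candidates are consistent.
ornithine decarboxylase -: excludes Eikenella corrodens, Pasteurella multocida — 6 left.
Esculin -: all 6 remaining candidates are consistent.
DNase -: all 6 remaining candidates are consistent.
Motility -: all 6 remaining candidates are consistent.
X+V req. -: all 6 remaining candidates are consistent.
Indole -: excludes Cardiobacterium hominis — 5 left.
Still consistent: Aggregatibacter actinomycetemcomitans, Haemophilus parainfluenzae, Kingella kingae, Neisseria gonorrhoeae, Neisseria meningitidis.

5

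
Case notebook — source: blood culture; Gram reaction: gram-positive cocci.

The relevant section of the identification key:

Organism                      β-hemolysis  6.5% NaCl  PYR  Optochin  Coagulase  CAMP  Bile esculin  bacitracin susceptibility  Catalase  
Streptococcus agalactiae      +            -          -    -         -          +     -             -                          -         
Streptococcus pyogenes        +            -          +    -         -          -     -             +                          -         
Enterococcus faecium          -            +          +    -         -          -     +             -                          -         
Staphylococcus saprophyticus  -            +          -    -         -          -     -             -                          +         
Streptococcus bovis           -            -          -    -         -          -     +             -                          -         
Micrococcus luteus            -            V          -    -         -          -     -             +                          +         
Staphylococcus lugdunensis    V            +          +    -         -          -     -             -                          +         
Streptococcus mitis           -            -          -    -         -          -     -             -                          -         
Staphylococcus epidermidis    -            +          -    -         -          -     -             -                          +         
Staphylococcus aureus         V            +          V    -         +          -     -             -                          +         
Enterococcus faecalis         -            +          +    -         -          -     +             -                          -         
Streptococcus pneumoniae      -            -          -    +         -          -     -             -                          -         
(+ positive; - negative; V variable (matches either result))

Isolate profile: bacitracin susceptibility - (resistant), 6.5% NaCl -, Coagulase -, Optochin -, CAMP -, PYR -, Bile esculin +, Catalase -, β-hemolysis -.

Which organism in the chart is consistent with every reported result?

Coagulase -: excludes Staphylococcus aureus — 11 left.
Catalase -: excludes Staphylococcus saprophyticus, Micrococcus luteus, Staphylococcus lugdunensis, Staphylococcus epidermidis — 7 left.
CAMP -: excludes Streptococcus agalactiae — 6 left.
PYR -: excludes Streptococcus pyogenes, Enterococcus faecium, Enterococcus faecalis — 3 left.
6.5% NaCl -: all 3 remaining candidates are consistent.
bacitracin susceptibility -: all 3 remaining candidates are consistent.
Bile esculin +: excludes Streptococcus mitis, Streptococcus pneumoniae — 1 left.
Optochin -: the one remaining candidate is consistent.
β-hemolysis -: the one remaining candidate is consistent.

Streptococcus bovis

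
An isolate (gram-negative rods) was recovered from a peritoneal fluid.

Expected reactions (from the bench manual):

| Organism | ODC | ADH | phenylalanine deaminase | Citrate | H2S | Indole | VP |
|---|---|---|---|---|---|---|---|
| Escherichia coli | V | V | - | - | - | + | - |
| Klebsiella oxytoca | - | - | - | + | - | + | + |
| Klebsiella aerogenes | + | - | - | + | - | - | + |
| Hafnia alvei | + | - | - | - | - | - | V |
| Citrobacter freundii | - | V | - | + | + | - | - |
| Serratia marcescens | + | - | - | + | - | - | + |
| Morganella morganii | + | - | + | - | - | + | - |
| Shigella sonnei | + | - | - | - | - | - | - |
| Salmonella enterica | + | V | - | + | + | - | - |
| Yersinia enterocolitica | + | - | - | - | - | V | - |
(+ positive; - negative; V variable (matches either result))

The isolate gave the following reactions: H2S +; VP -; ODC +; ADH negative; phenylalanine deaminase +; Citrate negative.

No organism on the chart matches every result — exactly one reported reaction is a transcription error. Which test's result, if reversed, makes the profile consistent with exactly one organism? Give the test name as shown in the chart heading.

As reported, no row in the chart matches all 6 reactions.
Reversing ADH → still no organism matches.
Reversing Citrate → still no organism matches.
Reversing phenylalanine deaminase → still no organism matches.
Reversing ODC → still no organism matches.
Reversing H2S (to -) → unique match: Morganella morganii.
Reversing VP → still no organism matches.

H2S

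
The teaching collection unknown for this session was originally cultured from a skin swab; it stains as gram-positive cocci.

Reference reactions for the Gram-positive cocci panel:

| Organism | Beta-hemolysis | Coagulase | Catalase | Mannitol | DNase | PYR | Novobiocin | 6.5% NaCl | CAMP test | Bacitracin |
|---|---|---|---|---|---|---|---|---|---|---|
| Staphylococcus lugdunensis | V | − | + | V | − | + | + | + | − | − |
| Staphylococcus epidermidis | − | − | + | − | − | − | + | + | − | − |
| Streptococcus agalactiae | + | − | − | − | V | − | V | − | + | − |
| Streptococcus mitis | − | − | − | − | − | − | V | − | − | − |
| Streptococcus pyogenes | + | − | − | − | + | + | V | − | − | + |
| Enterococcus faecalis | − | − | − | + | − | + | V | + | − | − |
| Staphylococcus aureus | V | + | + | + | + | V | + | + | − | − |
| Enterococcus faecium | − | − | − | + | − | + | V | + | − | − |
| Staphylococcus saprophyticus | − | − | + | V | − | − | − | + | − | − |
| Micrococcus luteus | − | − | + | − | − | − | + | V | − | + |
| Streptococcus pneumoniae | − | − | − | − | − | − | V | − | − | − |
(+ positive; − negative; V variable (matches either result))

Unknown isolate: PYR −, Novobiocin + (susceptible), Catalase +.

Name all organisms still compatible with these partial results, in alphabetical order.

Micrococcus luteus, Staphylococcus aureus, Staphylococcus epidermidis

Catalase +: excludes 6 organisms — 5 left.
Novobiocin +: excludes Staphylococcus saprophyticus — 4 left.
PYR −: excludes Staphylococcus lugdunensis — 3 left.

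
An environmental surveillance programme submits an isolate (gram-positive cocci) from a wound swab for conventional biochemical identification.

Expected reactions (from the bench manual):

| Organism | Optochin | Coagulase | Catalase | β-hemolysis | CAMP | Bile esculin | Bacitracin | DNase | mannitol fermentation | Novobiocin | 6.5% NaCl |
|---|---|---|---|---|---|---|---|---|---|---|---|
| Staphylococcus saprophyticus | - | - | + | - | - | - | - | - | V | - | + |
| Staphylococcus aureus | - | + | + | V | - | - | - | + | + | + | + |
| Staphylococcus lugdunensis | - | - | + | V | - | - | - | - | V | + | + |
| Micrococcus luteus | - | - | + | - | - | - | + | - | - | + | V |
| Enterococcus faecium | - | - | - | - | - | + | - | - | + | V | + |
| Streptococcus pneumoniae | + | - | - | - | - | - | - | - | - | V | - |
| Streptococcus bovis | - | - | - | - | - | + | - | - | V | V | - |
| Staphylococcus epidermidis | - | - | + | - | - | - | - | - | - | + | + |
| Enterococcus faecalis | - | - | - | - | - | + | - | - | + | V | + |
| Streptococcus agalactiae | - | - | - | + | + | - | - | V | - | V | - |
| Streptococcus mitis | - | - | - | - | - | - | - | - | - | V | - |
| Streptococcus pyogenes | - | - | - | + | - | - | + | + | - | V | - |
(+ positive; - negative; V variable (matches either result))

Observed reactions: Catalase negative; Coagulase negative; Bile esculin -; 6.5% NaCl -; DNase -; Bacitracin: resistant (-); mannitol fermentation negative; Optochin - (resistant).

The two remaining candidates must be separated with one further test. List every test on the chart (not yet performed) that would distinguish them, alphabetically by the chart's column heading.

6.5% NaCl -: excludes 6 organisms — 6 left.
DNase -: excludes Streptococcus pyogenes — 5 left.
Coagulase -: all 5 remaining candidates are consistent.
Bacitracin -: excludes Micrococcus luteus — 4 left.
Catalase -: all 4 remaining candidates are consistent.
Bile esculin -: excludes Streptococcus bovis — 3 left.
mannitol fermentation -: all 3 remaining candidates are consistent.
Optochin -: excludes Streptococcus pneumoniae — 2 left.
Two candidates remain: Streptococcus agalactiae and Streptococcus mitis.
  β-hemolysis: Streptococcus agalactiae +, Streptococcus mitis - — discriminates.
  CAMP: Streptococcus agalactiae +, Streptococcus mitis - — discriminates.
  Novobiocin: V vs V — variable for at least one, does not separate.

CAMP, β-hemolysis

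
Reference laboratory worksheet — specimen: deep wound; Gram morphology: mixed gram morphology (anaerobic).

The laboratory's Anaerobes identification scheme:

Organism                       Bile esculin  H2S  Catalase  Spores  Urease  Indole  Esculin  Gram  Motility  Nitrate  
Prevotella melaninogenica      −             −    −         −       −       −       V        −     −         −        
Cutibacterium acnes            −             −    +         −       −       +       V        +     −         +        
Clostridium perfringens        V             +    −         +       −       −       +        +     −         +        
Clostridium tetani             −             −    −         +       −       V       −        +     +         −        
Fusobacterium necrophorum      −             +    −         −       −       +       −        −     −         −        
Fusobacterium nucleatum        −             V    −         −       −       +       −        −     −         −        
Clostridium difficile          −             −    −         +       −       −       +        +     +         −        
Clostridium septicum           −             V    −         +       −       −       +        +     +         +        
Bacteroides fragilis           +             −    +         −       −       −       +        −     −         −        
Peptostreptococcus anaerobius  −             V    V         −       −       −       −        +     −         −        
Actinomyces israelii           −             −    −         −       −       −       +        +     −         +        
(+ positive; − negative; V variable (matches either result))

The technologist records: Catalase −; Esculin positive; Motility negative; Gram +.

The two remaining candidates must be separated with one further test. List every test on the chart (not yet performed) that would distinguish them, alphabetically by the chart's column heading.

H2S, Spores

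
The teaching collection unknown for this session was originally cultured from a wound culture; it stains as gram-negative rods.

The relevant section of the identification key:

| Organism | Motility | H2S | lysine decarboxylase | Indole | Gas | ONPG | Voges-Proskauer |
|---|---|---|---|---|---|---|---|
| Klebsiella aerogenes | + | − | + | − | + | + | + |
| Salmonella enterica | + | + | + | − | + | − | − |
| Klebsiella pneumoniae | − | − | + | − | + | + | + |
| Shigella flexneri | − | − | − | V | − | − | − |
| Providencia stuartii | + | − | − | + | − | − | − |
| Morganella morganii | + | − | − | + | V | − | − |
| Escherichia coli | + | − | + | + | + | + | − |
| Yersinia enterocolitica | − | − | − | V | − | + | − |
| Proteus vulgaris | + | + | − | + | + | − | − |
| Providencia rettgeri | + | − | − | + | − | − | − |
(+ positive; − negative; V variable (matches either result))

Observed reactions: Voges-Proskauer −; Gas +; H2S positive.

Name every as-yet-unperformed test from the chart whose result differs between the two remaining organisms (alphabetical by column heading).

Indole, lysine decarboxylase

H2S +: excludes 8 organisms — 2 left.
Gas +: all 2 remaining candidates are consistent.
Voges-Proskauer −: all 2 remaining candidates are consistent.
Two candidates remain: Proteus vulgaris and Salmonella enterica.
  Motility: + vs + — same for both, does not separate.
  lysine decarboxylase: Proteus vulgaris −, Salmonella enterica + — discriminates.
  Indole: Proteus vulgaris +, Salmonella enterica − — discriminates.
  ONPG: − vs − — same for both, does not separate.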